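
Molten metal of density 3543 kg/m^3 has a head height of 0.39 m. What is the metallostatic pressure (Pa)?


Formula: P = rho * g * h
rho * g = 3543 * 9.81 = 34756.83 N/m^3
P = 34756.83 * 0.39 = 13555.1637 Pa

13555.1637 Pa


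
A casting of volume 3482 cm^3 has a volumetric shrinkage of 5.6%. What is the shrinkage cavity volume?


Formula: V_shrink = V_casting * shrinkage_pct / 100
V_shrink = 3482 cm^3 * 5.6 / 100 = 194.9920 cm^3


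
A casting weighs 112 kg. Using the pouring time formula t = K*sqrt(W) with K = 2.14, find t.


Formula: t = K * sqrt(W)
sqrt(W) = sqrt(112) = 10.58301
t = 2.14 * 10.58301 = 22.6476 s

22.6476 s


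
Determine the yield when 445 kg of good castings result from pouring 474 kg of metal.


Formula: Casting Yield = (W_good / W_total) * 100
Yield = (445 kg / 474 kg) * 100 = 93.8819%


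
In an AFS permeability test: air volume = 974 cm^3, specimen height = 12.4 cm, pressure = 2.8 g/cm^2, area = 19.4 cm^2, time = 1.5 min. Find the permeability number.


Formula: Permeability Number P = (V * H) / (p * A * t)
Numerator: V * H = 974 * 12.4 = 12077.6
Denominator: p * A * t = 2.8 * 19.4 * 1.5 = 81.48
P = 12077.6 / 81.48 = 148.2278


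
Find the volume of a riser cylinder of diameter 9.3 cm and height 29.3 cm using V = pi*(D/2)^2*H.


Formula: V = pi * (D/2)^2 * H  (cylinder volume)
Radius = D/2 = 9.3/2 = 4.65 cm
V = pi * 4.65^2 * 29.3 = 1990.3223 cm^3


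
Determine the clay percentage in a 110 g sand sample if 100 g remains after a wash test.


Formula: Clay% = (W_total - W_washed) / W_total * 100
Clay mass = 110 - 100 = 10 g
Clay% = 10 / 110 * 100 = 9.0909%

Final answer: 9.0909%


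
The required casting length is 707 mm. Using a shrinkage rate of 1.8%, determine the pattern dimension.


Formula: L_pattern = L_casting * (1 + shrinkage_rate/100)
Shrinkage factor = 1 + 1.8/100 = 1.018
L_pattern = 707 mm * 1.018 = 719.7260 mm


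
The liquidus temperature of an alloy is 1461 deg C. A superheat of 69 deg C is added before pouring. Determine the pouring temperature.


Formula: T_pour = T_melt + Superheat
T_pour = 1461 + 69 = 1530 deg C

Final answer: 1530 deg C


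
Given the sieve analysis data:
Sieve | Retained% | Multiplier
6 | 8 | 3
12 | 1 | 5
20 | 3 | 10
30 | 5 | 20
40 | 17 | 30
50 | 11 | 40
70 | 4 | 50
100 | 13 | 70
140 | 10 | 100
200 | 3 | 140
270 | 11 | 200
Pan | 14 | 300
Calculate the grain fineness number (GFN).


Formula: GFN = sum(pct * multiplier) / sum(pct)
sum(pct * multiplier) = 10039
sum(pct) = 100
GFN = 10039 / 100 = 100.39

Answer: 100.39


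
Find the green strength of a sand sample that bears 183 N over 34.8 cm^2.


Formula: Compressive Strength = Force / Area
Strength = 183 N / 34.8 cm^2 = 5.2586 N/cm^2

Final answer: 5.2586 N/cm^2


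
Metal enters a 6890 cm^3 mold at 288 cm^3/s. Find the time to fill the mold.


Formula: t_fill = V_mold / Q_flow
t = 6890 cm^3 / 288 cm^3/s = 23.9236 s

23.9236 s


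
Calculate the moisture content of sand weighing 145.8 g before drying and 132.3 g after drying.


Formula: MC = (W_wet - W_dry) / W_wet * 100
Water mass = 145.8 - 132.3 = 13.5 g
MC = 13.5 / 145.8 * 100 = 9.2593%

Answer: 9.2593%


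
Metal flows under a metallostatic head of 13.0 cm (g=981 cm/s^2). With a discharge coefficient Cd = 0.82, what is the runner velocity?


Formula: v = Cd * sqrt(2 * g * h)  (Torricelli with discharge coefficient)
2*g*h = 2 * 981 * 13.0 = 25506.0 cm^2/s^2
sqrt(25506.0) = 159.70598 cm/s
v = 0.82 * 159.70598 = 130.9589 cm/s

Answer: 130.9589 cm/s


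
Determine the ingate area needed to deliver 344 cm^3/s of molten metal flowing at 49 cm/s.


Formula: A_ingate = Q / v  (continuity equation)
A = 344 cm^3/s / 49 cm/s = 7.0204 cm^2

Answer: 7.0204 cm^2


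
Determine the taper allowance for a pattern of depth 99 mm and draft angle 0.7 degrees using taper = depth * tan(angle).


Formula: taper = depth * tan(draft_angle)
tan(0.7 deg) = 0.0122179
taper = 99 mm * 0.0122179 = 1.2096 mm


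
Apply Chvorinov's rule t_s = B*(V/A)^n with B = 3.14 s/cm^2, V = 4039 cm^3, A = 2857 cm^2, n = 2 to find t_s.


Formula: t_s = B * (V/A)^n  (Chvorinov's rule, n=2)
Modulus M = V/A = 4039/2857 = 1.413721 cm
M^2 = 1.413721^2 = 1.998607 cm^2
t_s = 3.14 * 1.998607 = 6.2756 s


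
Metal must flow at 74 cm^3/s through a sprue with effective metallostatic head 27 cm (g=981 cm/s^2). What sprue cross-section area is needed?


Formula: v = sqrt(2*g*h), A = Q/v
Velocity: v = sqrt(2 * 981 * 27) = sqrt(52974) = 230.1608 cm/s
Sprue area: A = Q / v = 74 / 230.1608 = 0.3215 cm^2

Final answer: 0.3215 cm^2


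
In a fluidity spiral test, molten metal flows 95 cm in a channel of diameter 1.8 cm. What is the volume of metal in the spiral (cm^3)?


Formula: V = pi * (d/2)^2 * L  (cylinder volume)
Radius = 1.8/2 = 0.9 cm
V = pi * 0.9^2 * 95 = 241.7456 cm^3


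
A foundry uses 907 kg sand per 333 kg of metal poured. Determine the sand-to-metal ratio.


Formula: Sand-to-Metal Ratio = W_sand / W_metal
Ratio = 907 kg / 333 kg = 2.7237

Answer: 2.7237


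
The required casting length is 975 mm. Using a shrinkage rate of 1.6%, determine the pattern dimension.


Formula: L_pattern = L_casting * (1 + shrinkage_rate/100)
Shrinkage factor = 1 + 1.6/100 = 1.016
L_pattern = 975 mm * 1.016 = 990.6000 mm


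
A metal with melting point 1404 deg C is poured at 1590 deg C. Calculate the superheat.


Formula: Superheat = T_pour - T_melt
Superheat = 1590 - 1404 = 186 deg C

186 deg C


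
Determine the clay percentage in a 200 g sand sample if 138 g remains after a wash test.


Formula: Clay% = (W_total - W_washed) / W_total * 100
Clay mass = 200 - 138 = 62 g
Clay% = 62 / 200 * 100 = 31.0000%

Answer: 31.0000%


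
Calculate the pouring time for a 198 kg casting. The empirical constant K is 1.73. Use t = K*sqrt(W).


Formula: t = K * sqrt(W)
sqrt(W) = sqrt(198) = 14.07125
t = 1.73 * 14.07125 = 24.3433 s

Final answer: 24.3433 s


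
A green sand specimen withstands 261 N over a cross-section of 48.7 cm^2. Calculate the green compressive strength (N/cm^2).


Formula: Compressive Strength = Force / Area
Strength = 261 N / 48.7 cm^2 = 5.3593 N/cm^2

5.3593 N/cm^2


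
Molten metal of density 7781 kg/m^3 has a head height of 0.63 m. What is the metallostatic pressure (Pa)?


Formula: P = rho * g * h
rho * g = 7781 * 9.81 = 76331.61 N/m^3
P = 76331.61 * 0.63 = 48088.9143 Pa

48088.9143 Pa


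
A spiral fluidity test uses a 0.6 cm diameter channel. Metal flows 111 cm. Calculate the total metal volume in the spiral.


Formula: V = pi * (d/2)^2 * L  (cylinder volume)
Radius = 0.6/2 = 0.3 cm
V = pi * 0.3^2 * 111 = 31.3845 cm^3

Answer: 31.3845 cm^3


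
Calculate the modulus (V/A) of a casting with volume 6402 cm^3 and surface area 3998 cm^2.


Formula: Casting Modulus M = V / A
M = 6402 cm^3 / 3998 cm^2 = 1.6013 cm

1.6013 cm


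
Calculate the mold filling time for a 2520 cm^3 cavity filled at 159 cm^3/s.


Formula: t_fill = V_mold / Q_flow
t = 2520 cm^3 / 159 cm^3/s = 15.8491 s

Final answer: 15.8491 s


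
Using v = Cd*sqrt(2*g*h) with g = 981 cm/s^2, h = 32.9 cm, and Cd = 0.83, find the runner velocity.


Formula: v = Cd * sqrt(2 * g * h)  (Torricelli with discharge coefficient)
2*g*h = 2 * 981 * 32.9 = 64549.8 cm^2/s^2
sqrt(64549.8) = 254.06653 cm/s
v = 0.83 * 254.06653 = 210.8752 cm/s

210.8752 cm/s


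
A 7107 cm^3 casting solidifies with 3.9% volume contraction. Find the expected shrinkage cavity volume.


Formula: V_shrink = V_casting * shrinkage_pct / 100
V_shrink = 7107 cm^3 * 3.9 / 100 = 277.1730 cm^3


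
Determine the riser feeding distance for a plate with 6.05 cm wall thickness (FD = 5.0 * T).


Formula: FD = 5.0 * T  (riser feeding-distance rule)
FD = 5.0 * 6.05 cm = 30.2500 cm

Final answer: 30.2500 cm


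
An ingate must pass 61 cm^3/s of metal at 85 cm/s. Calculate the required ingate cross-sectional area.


Formula: A_ingate = Q / v  (continuity equation)
A = 61 cm^3/s / 85 cm/s = 0.7176 cm^2

0.7176 cm^2


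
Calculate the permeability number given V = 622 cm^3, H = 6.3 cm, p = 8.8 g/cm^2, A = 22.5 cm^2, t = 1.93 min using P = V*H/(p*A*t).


Formula: Permeability Number P = (V * H) / (p * A * t)
Numerator: V * H = 622 * 6.3 = 3918.6
Denominator: p * A * t = 8.8 * 22.5 * 1.93 = 382.14
P = 3918.6 / 382.14 = 10.2544

Final answer: 10.2544


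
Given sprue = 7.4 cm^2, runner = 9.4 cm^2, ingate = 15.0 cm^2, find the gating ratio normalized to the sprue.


Sprue:Runner:Ingate = 1 : 9.4/7.4 : 15.0/7.4 = 1:1.27:2.03


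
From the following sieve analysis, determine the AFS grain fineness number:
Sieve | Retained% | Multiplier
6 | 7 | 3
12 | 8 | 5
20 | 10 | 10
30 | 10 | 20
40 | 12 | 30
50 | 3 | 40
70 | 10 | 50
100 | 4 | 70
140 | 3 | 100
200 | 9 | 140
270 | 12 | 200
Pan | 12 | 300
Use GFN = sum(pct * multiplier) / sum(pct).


Formula: GFN = sum(pct * multiplier) / sum(pct)
sum(pct * multiplier) = 9181
sum(pct) = 100
GFN = 9181 / 100 = 91.81

Answer: 91.81


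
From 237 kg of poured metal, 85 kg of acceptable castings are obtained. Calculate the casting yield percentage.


Formula: Casting Yield = (W_good / W_total) * 100
Yield = (85 kg / 237 kg) * 100 = 35.8650%

Answer: 35.8650%


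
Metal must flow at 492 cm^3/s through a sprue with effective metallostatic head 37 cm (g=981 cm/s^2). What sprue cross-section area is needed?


Formula: v = sqrt(2*g*h), A = Q/v
Velocity: v = sqrt(2 * 981 * 37) = sqrt(72594) = 269.4327 cm/s
Sprue area: A = Q / v = 492 / 269.4327 = 1.8261 cm^2

Final answer: 1.8261 cm^2


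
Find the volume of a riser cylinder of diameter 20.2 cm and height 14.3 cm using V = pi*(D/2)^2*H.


Formula: V = pi * (D/2)^2 * H  (cylinder volume)
Radius = D/2 = 20.2/2 = 10.1 cm
V = pi * 10.1^2 * 14.3 = 4582.7763 cm^3

Final answer: 4582.7763 cm^3


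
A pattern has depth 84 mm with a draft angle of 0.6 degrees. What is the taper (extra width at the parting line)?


Formula: taper = depth * tan(draft_angle)
tan(0.6 deg) = 0.0104724
taper = 84 mm * 0.0104724 = 0.8797 mm

0.8797 mm


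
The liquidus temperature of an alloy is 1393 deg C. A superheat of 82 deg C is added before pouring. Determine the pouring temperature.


Formula: T_pour = T_melt + Superheat
T_pour = 1393 + 82 = 1475 deg C

Final answer: 1475 deg C


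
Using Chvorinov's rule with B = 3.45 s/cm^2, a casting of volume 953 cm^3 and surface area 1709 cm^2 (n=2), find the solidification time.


Formula: t_s = B * (V/A)^n  (Chvorinov's rule, n=2)
Modulus M = V/A = 953/1709 = 0.557636 cm
M^2 = 0.557636^2 = 0.310958 cm^2
t_s = 3.45 * 0.310958 = 1.0728 s

1.0728 s


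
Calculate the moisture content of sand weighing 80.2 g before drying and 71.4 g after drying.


Formula: MC = (W_wet - W_dry) / W_wet * 100
Water mass = 80.2 - 71.4 = 8.8 g
MC = 8.8 / 80.2 * 100 = 10.9726%


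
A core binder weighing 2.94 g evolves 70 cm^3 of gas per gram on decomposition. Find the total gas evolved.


Formula: V_gas = W_binder * gas_evolution_rate
V = 2.94 g * 70 cm^3/g = 205.8000 cm^3

Answer: 205.8000 cm^3


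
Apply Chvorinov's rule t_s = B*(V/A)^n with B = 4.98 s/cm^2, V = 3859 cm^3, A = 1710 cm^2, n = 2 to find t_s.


Formula: t_s = B * (V/A)^n  (Chvorinov's rule, n=2)
Modulus M = V/A = 3859/1710 = 2.256725 cm
M^2 = 2.256725^2 = 5.092808 cm^2
t_s = 4.98 * 5.092808 = 25.3622 s

25.3622 s


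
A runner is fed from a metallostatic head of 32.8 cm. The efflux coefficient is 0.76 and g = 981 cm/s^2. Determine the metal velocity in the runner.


Formula: v = Cd * sqrt(2 * g * h)  (Torricelli with discharge coefficient)
2*g*h = 2 * 981 * 32.8 = 64353.6 cm^2/s^2
sqrt(64353.6) = 253.68011 cm/s
v = 0.76 * 253.68011 = 192.7969 cm/s

192.7969 cm/s


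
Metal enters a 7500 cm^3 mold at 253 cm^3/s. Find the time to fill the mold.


Formula: t_fill = V_mold / Q_flow
t = 7500 cm^3 / 253 cm^3/s = 29.6443 s


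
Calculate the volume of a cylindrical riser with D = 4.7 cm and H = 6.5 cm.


Formula: V = pi * (D/2)^2 * H  (cylinder volume)
Radius = D/2 = 4.7/2 = 2.35 cm
V = pi * 2.35^2 * 6.5 = 112.7714 cm^3


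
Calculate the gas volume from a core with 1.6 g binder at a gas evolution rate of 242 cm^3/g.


Formula: V_gas = W_binder * gas_evolution_rate
V = 1.6 g * 242 cm^3/g = 387.2000 cm^3

Final answer: 387.2000 cm^3


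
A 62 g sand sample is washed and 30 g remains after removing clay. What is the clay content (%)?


Formula: Clay% = (W_total - W_washed) / W_total * 100
Clay mass = 62 - 30 = 32 g
Clay% = 32 / 62 * 100 = 51.6129%

51.6129%


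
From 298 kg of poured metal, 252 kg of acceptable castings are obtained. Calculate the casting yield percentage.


Formula: Casting Yield = (W_good / W_total) * 100
Yield = (252 kg / 298 kg) * 100 = 84.5638%

84.5638%


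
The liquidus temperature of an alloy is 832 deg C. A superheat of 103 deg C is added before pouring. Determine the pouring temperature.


Formula: T_pour = T_melt + Superheat
T_pour = 832 + 103 = 935 deg C

Answer: 935 deg C


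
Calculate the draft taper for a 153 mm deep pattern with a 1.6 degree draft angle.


Formula: taper = depth * tan(draft_angle)
tan(1.6 deg) = 0.0279325
taper = 153 mm * 0.0279325 = 4.2737 mm


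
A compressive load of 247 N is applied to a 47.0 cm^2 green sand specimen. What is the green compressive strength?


Formula: Compressive Strength = Force / Area
Strength = 247 N / 47.0 cm^2 = 5.2553 N/cm^2

Answer: 5.2553 N/cm^2


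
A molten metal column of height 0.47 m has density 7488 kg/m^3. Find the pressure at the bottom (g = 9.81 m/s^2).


Formula: P = rho * g * h
rho * g = 7488 * 9.81 = 73457.28 N/m^3
P = 73457.28 * 0.47 = 34524.9216 Pa


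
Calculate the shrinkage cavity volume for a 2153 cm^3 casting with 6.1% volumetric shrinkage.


Formula: V_shrink = V_casting * shrinkage_pct / 100
V_shrink = 2153 cm^3 * 6.1 / 100 = 131.3330 cm^3

131.3330 cm^3


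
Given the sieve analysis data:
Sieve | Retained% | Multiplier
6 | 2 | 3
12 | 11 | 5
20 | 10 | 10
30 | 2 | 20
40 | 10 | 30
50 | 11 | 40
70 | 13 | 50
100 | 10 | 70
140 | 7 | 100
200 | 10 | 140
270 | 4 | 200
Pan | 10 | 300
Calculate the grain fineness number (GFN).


Formula: GFN = sum(pct * multiplier) / sum(pct)
sum(pct * multiplier) = 8191
sum(pct) = 100
GFN = 8191 / 100 = 81.91

Final answer: 81.91


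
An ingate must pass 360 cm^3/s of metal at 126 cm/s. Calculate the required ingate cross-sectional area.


Formula: A_ingate = Q / v  (continuity equation)
A = 360 cm^3/s / 126 cm/s = 2.8571 cm^2


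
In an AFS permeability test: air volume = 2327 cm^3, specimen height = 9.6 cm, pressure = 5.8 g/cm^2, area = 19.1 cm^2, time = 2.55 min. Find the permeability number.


Formula: Permeability Number P = (V * H) / (p * A * t)
Numerator: V * H = 2327 * 9.6 = 22339.2
Denominator: p * A * t = 5.8 * 19.1 * 2.55 = 282.489
P = 22339.2 / 282.489 = 79.0799

Final answer: 79.0799


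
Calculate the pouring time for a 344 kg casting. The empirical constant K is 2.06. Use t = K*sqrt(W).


Formula: t = K * sqrt(W)
sqrt(W) = sqrt(344) = 18.54724
t = 2.06 * 18.54724 = 38.2073 s

38.2073 s


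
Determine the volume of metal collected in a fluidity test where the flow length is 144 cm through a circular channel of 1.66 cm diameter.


Formula: V = pi * (d/2)^2 * L  (cylinder volume)
Radius = 1.66/2 = 0.83 cm
V = pi * 0.83^2 * 144 = 311.6510 cm^3

311.6510 cm^3


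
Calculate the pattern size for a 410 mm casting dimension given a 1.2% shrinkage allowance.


Formula: L_pattern = L_casting * (1 + shrinkage_rate/100)
Shrinkage factor = 1 + 1.2/100 = 1.012
L_pattern = 410 mm * 1.012 = 414.9200 mm

414.9200 mm


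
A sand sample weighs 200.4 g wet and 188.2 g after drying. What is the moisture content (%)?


Formula: MC = (W_wet - W_dry) / W_wet * 100
Water mass = 200.4 - 188.2 = 12.2 g
MC = 12.2 / 200.4 * 100 = 6.0878%


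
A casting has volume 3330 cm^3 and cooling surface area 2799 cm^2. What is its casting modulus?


Formula: Casting Modulus M = V / A
M = 3330 cm^3 / 2799 cm^2 = 1.1897 cm

Answer: 1.1897 cm


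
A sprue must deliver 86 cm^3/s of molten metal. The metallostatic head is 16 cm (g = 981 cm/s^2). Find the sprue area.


Formula: v = sqrt(2*g*h), A = Q/v
Velocity: v = sqrt(2 * 981 * 16) = sqrt(31392) = 177.1779 cm/s
Sprue area: A = Q / v = 86 / 177.1779 = 0.4854 cm^2

Answer: 0.4854 cm^2


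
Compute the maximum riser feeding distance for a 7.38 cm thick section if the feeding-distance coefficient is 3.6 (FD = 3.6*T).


Formula: FD = 3.6 * T  (riser feeding-distance rule)
FD = 3.6 * 7.38 cm = 26.5680 cm

26.5680 cm


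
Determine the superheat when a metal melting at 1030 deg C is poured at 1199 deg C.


Formula: Superheat = T_pour - T_melt
Superheat = 1199 - 1030 = 169 deg C

Answer: 169 deg C


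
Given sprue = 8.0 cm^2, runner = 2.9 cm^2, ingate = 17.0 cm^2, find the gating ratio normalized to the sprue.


Sprue:Runner:Ingate = 1 : 2.9/8.0 : 17.0/8.0 = 1:0.36:2.13

1:0.36:2.13


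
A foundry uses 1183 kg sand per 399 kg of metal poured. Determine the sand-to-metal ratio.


Formula: Sand-to-Metal Ratio = W_sand / W_metal
Ratio = 1183 kg / 399 kg = 2.9649


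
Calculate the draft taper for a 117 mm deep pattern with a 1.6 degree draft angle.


Formula: taper = depth * tan(draft_angle)
tan(1.6 deg) = 0.0279325
taper = 117 mm * 0.0279325 = 3.2681 mm


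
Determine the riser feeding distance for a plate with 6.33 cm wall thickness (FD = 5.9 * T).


Formula: FD = 5.9 * T  (riser feeding-distance rule)
FD = 5.9 * 6.33 cm = 37.3470 cm

Answer: 37.3470 cm


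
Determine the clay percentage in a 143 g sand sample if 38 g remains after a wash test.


Formula: Clay% = (W_total - W_washed) / W_total * 100
Clay mass = 143 - 38 = 105 g
Clay% = 105 / 143 * 100 = 73.4266%


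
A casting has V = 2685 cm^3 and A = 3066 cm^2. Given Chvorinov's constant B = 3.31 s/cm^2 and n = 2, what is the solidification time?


Formula: t_s = B * (V/A)^n  (Chvorinov's rule, n=2)
Modulus M = V/A = 2685/3066 = 0.875734 cm
M^2 = 0.875734^2 = 0.766910 cm^2
t_s = 3.31 * 0.766910 = 2.5385 s

Answer: 2.5385 s


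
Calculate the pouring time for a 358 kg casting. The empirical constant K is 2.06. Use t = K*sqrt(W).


Formula: t = K * sqrt(W)
sqrt(W) = sqrt(358) = 18.92089
t = 2.06 * 18.92089 = 38.9770 s

38.9770 s


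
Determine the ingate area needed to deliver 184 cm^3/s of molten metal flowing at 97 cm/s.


Formula: A_ingate = Q / v  (continuity equation)
A = 184 cm^3/s / 97 cm/s = 1.8969 cm^2

1.8969 cm^2


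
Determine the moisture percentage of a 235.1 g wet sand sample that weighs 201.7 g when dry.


Formula: MC = (W_wet - W_dry) / W_wet * 100
Water mass = 235.1 - 201.7 = 33.4 g
MC = 33.4 / 235.1 * 100 = 14.2067%

Answer: 14.2067%


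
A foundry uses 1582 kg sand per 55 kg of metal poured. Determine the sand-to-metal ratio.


Formula: Sand-to-Metal Ratio = W_sand / W_metal
Ratio = 1582 kg / 55 kg = 28.7636


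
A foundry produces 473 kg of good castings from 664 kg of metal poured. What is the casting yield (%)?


Formula: Casting Yield = (W_good / W_total) * 100
Yield = (473 kg / 664 kg) * 100 = 71.2349%


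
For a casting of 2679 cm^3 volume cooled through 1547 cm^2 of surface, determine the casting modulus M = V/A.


Formula: Casting Modulus M = V / A
M = 2679 cm^3 / 1547 cm^2 = 1.7317 cm

1.7317 cm


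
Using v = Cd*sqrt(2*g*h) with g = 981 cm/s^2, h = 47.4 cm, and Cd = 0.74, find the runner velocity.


Formula: v = Cd * sqrt(2 * g * h)  (Torricelli with discharge coefficient)
2*g*h = 2 * 981 * 47.4 = 92998.8 cm^2/s^2
sqrt(92998.8) = 304.95705 cm/s
v = 0.74 * 304.95705 = 225.6682 cm/s

225.6682 cm/s


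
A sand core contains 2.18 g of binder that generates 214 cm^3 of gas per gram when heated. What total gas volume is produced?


Formula: V_gas = W_binder * gas_evolution_rate
V = 2.18 g * 214 cm^3/g = 466.5200 cm^3

466.5200 cm^3


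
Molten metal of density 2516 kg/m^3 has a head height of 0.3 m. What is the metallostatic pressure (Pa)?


Formula: P = rho * g * h
rho * g = 2516 * 9.81 = 24681.96 N/m^3
P = 24681.96 * 0.3 = 7404.5880 Pa

Final answer: 7404.5880 Pa


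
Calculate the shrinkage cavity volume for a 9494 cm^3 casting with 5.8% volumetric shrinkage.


Formula: V_shrink = V_casting * shrinkage_pct / 100
V_shrink = 9494 cm^3 * 5.8 / 100 = 550.6520 cm^3

Answer: 550.6520 cm^3


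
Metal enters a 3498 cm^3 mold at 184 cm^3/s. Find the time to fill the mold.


Formula: t_fill = V_mold / Q_flow
t = 3498 cm^3 / 184 cm^3/s = 19.0109 s


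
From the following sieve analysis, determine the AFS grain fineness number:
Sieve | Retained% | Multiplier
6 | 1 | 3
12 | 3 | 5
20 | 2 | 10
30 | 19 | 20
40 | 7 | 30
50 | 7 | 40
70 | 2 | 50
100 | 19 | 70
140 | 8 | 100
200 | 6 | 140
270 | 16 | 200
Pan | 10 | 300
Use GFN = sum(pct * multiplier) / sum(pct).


Formula: GFN = sum(pct * multiplier) / sum(pct)
sum(pct * multiplier) = 10178
sum(pct) = 100
GFN = 10178 / 100 = 101.78


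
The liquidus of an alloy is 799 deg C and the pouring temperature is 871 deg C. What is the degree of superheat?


Formula: Superheat = T_pour - T_melt
Superheat = 871 - 799 = 72 deg C


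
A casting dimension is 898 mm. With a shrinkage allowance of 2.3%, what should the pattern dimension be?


Formula: L_pattern = L_casting * (1 + shrinkage_rate/100)
Shrinkage factor = 1 + 2.3/100 = 1.023
L_pattern = 898 mm * 1.023 = 918.6540 mm


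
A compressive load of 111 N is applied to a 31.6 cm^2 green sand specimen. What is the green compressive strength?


Formula: Compressive Strength = Force / Area
Strength = 111 N / 31.6 cm^2 = 3.5127 N/cm^2


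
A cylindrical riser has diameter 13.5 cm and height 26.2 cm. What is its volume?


Formula: V = pi * (D/2)^2 * H  (cylinder volume)
Radius = D/2 = 13.5/2 = 6.75 cm
V = pi * 6.75^2 * 26.2 = 3750.2370 cm^3

Answer: 3750.2370 cm^3


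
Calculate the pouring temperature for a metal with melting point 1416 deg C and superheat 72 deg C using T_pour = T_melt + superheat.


Formula: T_pour = T_melt + Superheat
T_pour = 1416 + 72 = 1488 deg C

1488 deg C


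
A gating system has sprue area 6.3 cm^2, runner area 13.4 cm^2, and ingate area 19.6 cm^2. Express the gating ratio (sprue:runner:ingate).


Sprue:Runner:Ingate = 1 : 13.4/6.3 : 19.6/6.3 = 1:2.13:3.11

1:2.13:3.11


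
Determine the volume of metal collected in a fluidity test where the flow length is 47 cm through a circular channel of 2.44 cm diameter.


Formula: V = pi * (d/2)^2 * L  (cylinder volume)
Radius = 2.44/2 = 1.22 cm
V = pi * 1.22^2 * 47 = 219.7695 cm^3

219.7695 cm^3


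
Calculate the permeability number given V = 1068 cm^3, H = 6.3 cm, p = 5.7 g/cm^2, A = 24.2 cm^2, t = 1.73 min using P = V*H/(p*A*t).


Formula: Permeability Number P = (V * H) / (p * A * t)
Numerator: V * H = 1068 * 6.3 = 6728.4
Denominator: p * A * t = 5.7 * 24.2 * 1.73 = 238.6362
P = 6728.4 / 238.6362 = 28.1952


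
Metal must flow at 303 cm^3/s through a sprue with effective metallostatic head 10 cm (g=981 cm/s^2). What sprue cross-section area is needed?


Formula: v = sqrt(2*g*h), A = Q/v
Velocity: v = sqrt(2 * 981 * 10) = sqrt(19620) = 140.0714 cm/s
Sprue area: A = Q / v = 303 / 140.0714 = 2.1632 cm^2

Answer: 2.1632 cm^2


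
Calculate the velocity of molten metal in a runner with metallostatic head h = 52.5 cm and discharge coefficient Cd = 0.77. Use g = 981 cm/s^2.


Formula: v = Cd * sqrt(2 * g * h)  (Torricelli with discharge coefficient)
2*g*h = 2 * 981 * 52.5 = 103005.0 cm^2/s^2
sqrt(103005.0) = 320.94392 cm/s
v = 0.77 * 320.94392 = 247.1268 cm/s

247.1268 cm/s


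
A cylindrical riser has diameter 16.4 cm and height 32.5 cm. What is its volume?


Formula: V = pi * (D/2)^2 * H  (cylinder volume)
Radius = D/2 = 16.4/2 = 8.2 cm
V = pi * 8.2^2 * 32.5 = 6865.3224 cm^3

6865.3224 cm^3


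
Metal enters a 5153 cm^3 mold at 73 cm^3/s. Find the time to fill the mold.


Formula: t_fill = V_mold / Q_flow
t = 5153 cm^3 / 73 cm^3/s = 70.5890 s


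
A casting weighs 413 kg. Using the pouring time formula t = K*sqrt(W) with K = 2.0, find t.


Formula: t = K * sqrt(W)
sqrt(W) = sqrt(413) = 20.32240
t = 2.0 * 20.32240 = 40.6448 s

40.6448 s


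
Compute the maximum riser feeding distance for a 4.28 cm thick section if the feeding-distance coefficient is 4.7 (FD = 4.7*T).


Formula: FD = 4.7 * T  (riser feeding-distance rule)
FD = 4.7 * 4.28 cm = 20.1160 cm

Answer: 20.1160 cm


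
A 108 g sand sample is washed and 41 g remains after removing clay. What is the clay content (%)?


Formula: Clay% = (W_total - W_washed) / W_total * 100
Clay mass = 108 - 41 = 67 g
Clay% = 67 / 108 * 100 = 62.0370%

Answer: 62.0370%


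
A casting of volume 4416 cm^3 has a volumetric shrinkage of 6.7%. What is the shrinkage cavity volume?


Formula: V_shrink = V_casting * shrinkage_pct / 100
V_shrink = 4416 cm^3 * 6.7 / 100 = 295.8720 cm^3


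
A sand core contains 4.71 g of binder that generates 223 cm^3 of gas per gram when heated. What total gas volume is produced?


Formula: V_gas = W_binder * gas_evolution_rate
V = 4.71 g * 223 cm^3/g = 1050.3300 cm^3

Final answer: 1050.3300 cm^3


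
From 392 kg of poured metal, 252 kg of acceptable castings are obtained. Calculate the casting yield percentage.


Formula: Casting Yield = (W_good / W_total) * 100
Yield = (252 kg / 392 kg) * 100 = 64.2857%

64.2857%


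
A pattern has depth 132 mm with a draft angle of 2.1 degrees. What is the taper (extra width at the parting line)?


Formula: taper = depth * tan(draft_angle)
tan(2.1 deg) = 0.0366683
taper = 132 mm * 0.0366683 = 4.8402 mm

4.8402 mm


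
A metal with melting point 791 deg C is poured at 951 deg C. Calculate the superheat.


Formula: Superheat = T_pour - T_melt
Superheat = 951 - 791 = 160 deg C

Answer: 160 deg C


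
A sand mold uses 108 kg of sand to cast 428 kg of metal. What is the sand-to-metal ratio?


Formula: Sand-to-Metal Ratio = W_sand / W_metal
Ratio = 108 kg / 428 kg = 0.2523

Answer: 0.2523


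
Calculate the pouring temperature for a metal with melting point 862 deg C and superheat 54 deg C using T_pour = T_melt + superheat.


Formula: T_pour = T_melt + Superheat
T_pour = 862 + 54 = 916 deg C

Answer: 916 deg C


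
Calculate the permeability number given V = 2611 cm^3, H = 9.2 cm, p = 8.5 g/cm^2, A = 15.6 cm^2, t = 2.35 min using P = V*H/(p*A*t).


Formula: Permeability Number P = (V * H) / (p * A * t)
Numerator: V * H = 2611 * 9.2 = 24021.2
Denominator: p * A * t = 8.5 * 15.6 * 2.35 = 311.61
P = 24021.2 / 311.61 = 77.0874

Answer: 77.0874


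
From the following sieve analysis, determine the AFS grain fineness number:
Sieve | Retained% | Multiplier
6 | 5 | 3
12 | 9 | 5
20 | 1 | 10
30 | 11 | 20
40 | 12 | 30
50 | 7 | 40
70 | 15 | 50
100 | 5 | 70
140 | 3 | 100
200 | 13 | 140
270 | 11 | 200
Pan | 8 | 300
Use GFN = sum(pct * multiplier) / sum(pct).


Formula: GFN = sum(pct * multiplier) / sum(pct)
sum(pct * multiplier) = 8750
sum(pct) = 100
GFN = 8750 / 100 = 87.50


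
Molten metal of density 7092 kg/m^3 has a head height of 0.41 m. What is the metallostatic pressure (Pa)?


Formula: P = rho * g * h
rho * g = 7092 * 9.81 = 69572.52 N/m^3
P = 69572.52 * 0.41 = 28524.7332 Pa

Answer: 28524.7332 Pa


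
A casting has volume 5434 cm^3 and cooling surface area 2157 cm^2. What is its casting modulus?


Formula: Casting Modulus M = V / A
M = 5434 cm^3 / 2157 cm^2 = 2.5192 cm


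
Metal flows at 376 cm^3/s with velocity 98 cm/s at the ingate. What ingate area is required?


Formula: A_ingate = Q / v  (continuity equation)
A = 376 cm^3/s / 98 cm/s = 3.8367 cm^2


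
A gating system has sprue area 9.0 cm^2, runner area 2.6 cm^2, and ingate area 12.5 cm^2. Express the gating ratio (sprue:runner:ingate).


Sprue:Runner:Ingate = 1 : 2.6/9.0 : 12.5/9.0 = 1:0.29:1.39


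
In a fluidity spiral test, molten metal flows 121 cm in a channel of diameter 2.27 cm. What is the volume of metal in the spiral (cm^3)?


Formula: V = pi * (d/2)^2 * L  (cylinder volume)
Radius = 2.27/2 = 1.135 cm
V = pi * 1.135^2 * 121 = 489.6965 cm^3

489.6965 cm^3


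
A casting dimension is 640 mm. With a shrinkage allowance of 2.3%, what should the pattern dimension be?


Formula: L_pattern = L_casting * (1 + shrinkage_rate/100)
Shrinkage factor = 1 + 2.3/100 = 1.023
L_pattern = 640 mm * 1.023 = 654.7200 mm

Final answer: 654.7200 mm


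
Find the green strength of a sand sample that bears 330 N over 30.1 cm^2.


Formula: Compressive Strength = Force / Area
Strength = 330 N / 30.1 cm^2 = 10.9635 N/cm^2


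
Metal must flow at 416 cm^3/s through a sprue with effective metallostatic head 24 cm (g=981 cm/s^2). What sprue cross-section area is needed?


Formula: v = sqrt(2*g*h), A = Q/v
Velocity: v = sqrt(2 * 981 * 24) = sqrt(47088) = 216.9977 cm/s
Sprue area: A = Q / v = 416 / 216.9977 = 1.9171 cm^2

Final answer: 1.9171 cm^2


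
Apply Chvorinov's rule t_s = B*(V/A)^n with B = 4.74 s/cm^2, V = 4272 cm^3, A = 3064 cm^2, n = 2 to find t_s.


Formula: t_s = B * (V/A)^n  (Chvorinov's rule, n=2)
Modulus M = V/A = 4272/3064 = 1.394256 cm
M^2 = 1.394256^2 = 1.943950 cm^2
t_s = 4.74 * 1.943950 = 9.2143 s

Answer: 9.2143 s


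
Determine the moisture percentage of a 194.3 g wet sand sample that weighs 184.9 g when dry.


Formula: MC = (W_wet - W_dry) / W_wet * 100
Water mass = 194.3 - 184.9 = 9.4 g
MC = 9.4 / 194.3 * 100 = 4.8379%

Final answer: 4.8379%


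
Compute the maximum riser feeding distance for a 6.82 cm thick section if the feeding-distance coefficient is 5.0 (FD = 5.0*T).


Formula: FD = 5.0 * T  (riser feeding-distance rule)
FD = 5.0 * 6.82 cm = 34.1000 cm

Answer: 34.1000 cm


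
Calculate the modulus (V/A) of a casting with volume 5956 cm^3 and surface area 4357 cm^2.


Formula: Casting Modulus M = V / A
M = 5956 cm^3 / 4357 cm^2 = 1.3670 cm

Final answer: 1.3670 cm


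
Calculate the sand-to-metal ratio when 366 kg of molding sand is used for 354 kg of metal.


Formula: Sand-to-Metal Ratio = W_sand / W_metal
Ratio = 366 kg / 354 kg = 1.0339

Final answer: 1.0339


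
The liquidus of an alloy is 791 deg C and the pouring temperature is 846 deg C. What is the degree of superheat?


Formula: Superheat = T_pour - T_melt
Superheat = 846 - 791 = 55 deg C

Answer: 55 deg C


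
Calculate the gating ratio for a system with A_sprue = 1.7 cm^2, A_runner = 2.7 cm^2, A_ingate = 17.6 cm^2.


Sprue:Runner:Ingate = 1 : 2.7/1.7 : 17.6/1.7 = 1:1.59:10.35

Answer: 1:1.59:10.35


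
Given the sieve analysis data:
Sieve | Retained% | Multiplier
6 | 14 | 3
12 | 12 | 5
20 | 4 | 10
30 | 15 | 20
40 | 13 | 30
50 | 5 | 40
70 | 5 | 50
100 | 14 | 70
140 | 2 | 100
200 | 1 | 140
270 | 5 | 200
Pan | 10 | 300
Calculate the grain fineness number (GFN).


Formula: GFN = sum(pct * multiplier) / sum(pct)
sum(pct * multiplier) = 6602
sum(pct) = 100
GFN = 6602 / 100 = 66.02

66.02


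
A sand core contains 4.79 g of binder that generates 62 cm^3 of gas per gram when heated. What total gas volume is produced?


Formula: V_gas = W_binder * gas_evolution_rate
V = 4.79 g * 62 cm^3/g = 296.9800 cm^3

Answer: 296.9800 cm^3


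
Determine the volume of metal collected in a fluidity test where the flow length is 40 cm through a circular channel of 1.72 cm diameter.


Formula: V = pi * (d/2)^2 * L  (cylinder volume)
Radius = 1.72/2 = 0.86 cm
V = pi * 0.86^2 * 40 = 92.9409 cm^3

Final answer: 92.9409 cm^3


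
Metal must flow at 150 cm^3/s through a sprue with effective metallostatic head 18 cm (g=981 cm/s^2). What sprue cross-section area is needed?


Formula: v = sqrt(2*g*h), A = Q/v
Velocity: v = sqrt(2 * 981 * 18) = sqrt(35316) = 187.9255 cm/s
Sprue area: A = Q / v = 150 / 187.9255 = 0.7982 cm^2

Answer: 0.7982 cm^2


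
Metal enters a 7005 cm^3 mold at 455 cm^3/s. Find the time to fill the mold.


Formula: t_fill = V_mold / Q_flow
t = 7005 cm^3 / 455 cm^3/s = 15.3956 s

Answer: 15.3956 s


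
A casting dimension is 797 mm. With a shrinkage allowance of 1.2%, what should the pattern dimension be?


Formula: L_pattern = L_casting * (1 + shrinkage_rate/100)
Shrinkage factor = 1 + 1.2/100 = 1.012
L_pattern = 797 mm * 1.012 = 806.5640 mm

806.5640 mm


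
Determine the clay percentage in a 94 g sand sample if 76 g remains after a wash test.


Formula: Clay% = (W_total - W_washed) / W_total * 100
Clay mass = 94 - 76 = 18 g
Clay% = 18 / 94 * 100 = 19.1489%

19.1489%


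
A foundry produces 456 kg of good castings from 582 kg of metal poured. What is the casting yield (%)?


Formula: Casting Yield = (W_good / W_total) * 100
Yield = (456 kg / 582 kg) * 100 = 78.3505%


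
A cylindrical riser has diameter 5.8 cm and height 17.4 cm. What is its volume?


Formula: V = pi * (D/2)^2 * H  (cylinder volume)
Radius = D/2 = 5.8/2 = 2.9 cm
V = pi * 2.9^2 * 17.4 = 459.7218 cm^3

Final answer: 459.7218 cm^3


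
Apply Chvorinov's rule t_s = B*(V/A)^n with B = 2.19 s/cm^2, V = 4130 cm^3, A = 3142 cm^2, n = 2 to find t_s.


Formula: t_s = B * (V/A)^n  (Chvorinov's rule, n=2)
Modulus M = V/A = 4130/3142 = 1.314449 cm
M^2 = 1.314449^2 = 1.727776 cm^2
t_s = 2.19 * 1.727776 = 3.7838 s

3.7838 s


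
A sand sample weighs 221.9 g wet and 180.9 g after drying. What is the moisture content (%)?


Formula: MC = (W_wet - W_dry) / W_wet * 100
Water mass = 221.9 - 180.9 = 41.0 g
MC = 41.0 / 221.9 * 100 = 18.4768%

Answer: 18.4768%


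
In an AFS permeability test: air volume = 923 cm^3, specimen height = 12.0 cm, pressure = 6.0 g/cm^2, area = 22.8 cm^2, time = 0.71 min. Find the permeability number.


Formula: Permeability Number P = (V * H) / (p * A * t)
Numerator: V * H = 923 * 12.0 = 11076.0
Denominator: p * A * t = 6.0 * 22.8 * 0.71 = 97.128
P = 11076.0 / 97.128 = 114.0351

114.0351


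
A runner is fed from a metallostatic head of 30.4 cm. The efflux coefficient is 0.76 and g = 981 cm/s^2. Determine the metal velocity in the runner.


Formula: v = Cd * sqrt(2 * g * h)  (Torricelli with discharge coefficient)
2*g*h = 2 * 981 * 30.4 = 59644.8 cm^2/s^2
sqrt(59644.8) = 244.22285 cm/s
v = 0.76 * 244.22285 = 185.6094 cm/s

Final answer: 185.6094 cm/s


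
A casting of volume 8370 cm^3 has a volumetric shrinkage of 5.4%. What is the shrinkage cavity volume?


Formula: V_shrink = V_casting * shrinkage_pct / 100
V_shrink = 8370 cm^3 * 5.4 / 100 = 451.9800 cm^3


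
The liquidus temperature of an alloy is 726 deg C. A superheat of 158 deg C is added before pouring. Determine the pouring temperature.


Formula: T_pour = T_melt + Superheat
T_pour = 726 + 158 = 884 deg C

Answer: 884 deg C


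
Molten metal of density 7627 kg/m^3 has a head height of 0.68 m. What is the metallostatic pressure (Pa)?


Formula: P = rho * g * h
rho * g = 7627 * 9.81 = 74820.87 N/m^3
P = 74820.87 * 0.68 = 50878.1916 Pa

Final answer: 50878.1916 Pa


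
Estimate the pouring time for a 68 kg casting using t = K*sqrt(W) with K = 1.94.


Formula: t = K * sqrt(W)
sqrt(W) = sqrt(68) = 8.24621
t = 1.94 * 8.24621 = 15.9976 s

15.9976 s


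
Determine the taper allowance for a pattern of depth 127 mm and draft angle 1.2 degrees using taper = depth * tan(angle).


Formula: taper = depth * tan(draft_angle)
tan(1.2 deg) = 0.0209470
taper = 127 mm * 0.0209470 = 2.6603 mm


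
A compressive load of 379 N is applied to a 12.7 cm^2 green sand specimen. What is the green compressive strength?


Formula: Compressive Strength = Force / Area
Strength = 379 N / 12.7 cm^2 = 29.8425 N/cm^2


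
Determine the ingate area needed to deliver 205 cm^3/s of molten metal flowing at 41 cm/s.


Formula: A_ingate = Q / v  (continuity equation)
A = 205 cm^3/s / 41 cm/s = 5.0000 cm^2


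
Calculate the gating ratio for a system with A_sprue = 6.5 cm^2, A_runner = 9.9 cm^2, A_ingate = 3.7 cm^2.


Sprue:Runner:Ingate = 1 : 9.9/6.5 : 3.7/6.5 = 1:1.52:0.57

Answer: 1:1.52:0.57


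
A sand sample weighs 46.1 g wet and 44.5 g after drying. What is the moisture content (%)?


Formula: MC = (W_wet - W_dry) / W_wet * 100
Water mass = 46.1 - 44.5 = 1.6 g
MC = 1.6 / 46.1 * 100 = 3.4707%

Final answer: 3.4707%


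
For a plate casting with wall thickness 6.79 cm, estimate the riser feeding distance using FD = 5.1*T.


Formula: FD = 5.1 * T  (riser feeding-distance rule)
FD = 5.1 * 6.79 cm = 34.6290 cm

Answer: 34.6290 cm


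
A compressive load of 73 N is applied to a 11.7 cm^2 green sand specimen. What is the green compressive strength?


Formula: Compressive Strength = Force / Area
Strength = 73 N / 11.7 cm^2 = 6.2393 N/cm^2

Answer: 6.2393 N/cm^2


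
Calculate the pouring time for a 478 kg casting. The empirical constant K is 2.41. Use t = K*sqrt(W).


Formula: t = K * sqrt(W)
sqrt(W) = sqrt(478) = 21.86321
t = 2.41 * 21.86321 = 52.6903 s

52.6903 s


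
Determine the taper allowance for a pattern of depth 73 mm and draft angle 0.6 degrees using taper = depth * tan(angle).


Formula: taper = depth * tan(draft_angle)
tan(0.6 deg) = 0.0104724
taper = 73 mm * 0.0104724 = 0.7645 mm


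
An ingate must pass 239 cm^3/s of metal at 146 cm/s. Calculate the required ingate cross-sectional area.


Formula: A_ingate = Q / v  (continuity equation)
A = 239 cm^3/s / 146 cm/s = 1.6370 cm^2


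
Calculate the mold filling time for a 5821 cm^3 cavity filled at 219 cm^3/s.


Formula: t_fill = V_mold / Q_flow
t = 5821 cm^3 / 219 cm^3/s = 26.5799 s

Final answer: 26.5799 s


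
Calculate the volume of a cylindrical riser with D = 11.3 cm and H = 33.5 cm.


Formula: V = pi * (D/2)^2 * H  (cylinder volume)
Radius = D/2 = 11.3/2 = 5.65 cm
V = pi * 5.65^2 * 33.5 = 3359.6310 cm^3

Answer: 3359.6310 cm^3


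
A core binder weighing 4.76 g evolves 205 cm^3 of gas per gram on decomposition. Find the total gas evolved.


Formula: V_gas = W_binder * gas_evolution_rate
V = 4.76 g * 205 cm^3/g = 975.8000 cm^3


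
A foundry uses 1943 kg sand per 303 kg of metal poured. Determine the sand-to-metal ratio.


Formula: Sand-to-Metal Ratio = W_sand / W_metal
Ratio = 1943 kg / 303 kg = 6.4125


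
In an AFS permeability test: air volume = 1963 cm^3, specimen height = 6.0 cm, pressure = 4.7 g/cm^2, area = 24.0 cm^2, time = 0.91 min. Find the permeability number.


Formula: Permeability Number P = (V * H) / (p * A * t)
Numerator: V * H = 1963 * 6.0 = 11778.0
Denominator: p * A * t = 4.7 * 24.0 * 0.91 = 102.648
P = 11778.0 / 102.648 = 114.7416


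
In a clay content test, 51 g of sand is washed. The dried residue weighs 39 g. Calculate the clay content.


Formula: Clay% = (W_total - W_washed) / W_total * 100
Clay mass = 51 - 39 = 12 g
Clay% = 12 / 51 * 100 = 23.5294%


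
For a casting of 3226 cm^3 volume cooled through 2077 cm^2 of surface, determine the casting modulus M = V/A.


Formula: Casting Modulus M = V / A
M = 3226 cm^3 / 2077 cm^2 = 1.5532 cm

1.5532 cm


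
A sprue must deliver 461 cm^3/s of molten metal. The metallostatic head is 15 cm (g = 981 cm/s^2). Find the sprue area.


Formula: v = sqrt(2*g*h), A = Q/v
Velocity: v = sqrt(2 * 981 * 15) = sqrt(29430) = 171.5517 cm/s
Sprue area: A = Q / v = 461 / 171.5517 = 2.6872 cm^2

2.6872 cm^2


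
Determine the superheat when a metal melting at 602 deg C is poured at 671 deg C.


Formula: Superheat = T_pour - T_melt
Superheat = 671 - 602 = 69 deg C

Final answer: 69 deg C


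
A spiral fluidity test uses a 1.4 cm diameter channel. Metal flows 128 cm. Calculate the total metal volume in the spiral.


Formula: V = pi * (d/2)^2 * L  (cylinder volume)
Radius = 1.4/2 = 0.7 cm
V = pi * 0.7^2 * 128 = 197.0407 cm^3

Answer: 197.0407 cm^3
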